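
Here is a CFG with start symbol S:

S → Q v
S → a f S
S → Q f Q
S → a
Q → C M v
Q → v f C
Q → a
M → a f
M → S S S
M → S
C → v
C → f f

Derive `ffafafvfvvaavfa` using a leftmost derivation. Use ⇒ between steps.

S ⇒ QfQ ⇒ CMvfQ ⇒ ffMvfQ ⇒ ffSSSvfQ ⇒ ffafSSSvfQ ⇒ ffafafSSSvfQ ⇒ ffafafQvSSvfQ ⇒ ffafafvfCvSSvfQ ⇒ ffafafvfvvSSvfQ ⇒ ffafafvfvvaSvfQ ⇒ ffafafvfvvaavfQ ⇒ ffafafvfvvaavfa

S ⇒ QfQ   [S → Q f Q]
QfQ ⇒ CMvfQ   [Q → C M v]
CMvfQ ⇒ ffMvfQ   [C → f f]
ffMvfQ ⇒ ffSSSvfQ   [M → S S S]
ffSSSvfQ ⇒ ffafSSSvfQ   [S → a f S]
ffafSSSvfQ ⇒ ffafafSSSvfQ   [S → a f S]
ffafafSSSvfQ ⇒ ffafafQvSSvfQ   [S → Q v]
ffafafQvSSvfQ ⇒ ffafafvfCvSSvfQ   [Q → v f C]
ffafafvfCvSSvfQ ⇒ ffafafvfvvSSvfQ   [C → v]
ffafafvfvvSSvfQ ⇒ ffafafvfvvaSvfQ   [S → a]
ffafafvfvvaSvfQ ⇒ ffafafvfvvaavfQ   [S → a]
ffafafvfvvaavfQ ⇒ ffafafvfvvaavfa   [Q → a]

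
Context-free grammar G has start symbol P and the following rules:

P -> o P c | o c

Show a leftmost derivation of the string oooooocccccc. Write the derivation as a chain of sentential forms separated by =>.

P=>oPc=>ooPcc=>oooPccc=>ooooPcccc=>oooooPccccc=>oooooocccccc

P => oPc   [P -> o P c]
oPc => ooPcc   [P -> o P c]
ooPcc => oooPccc   [P -> o P c]
oooPccc => ooooPcccc   [P -> o P c]
ooooPcccc => oooooPccccc   [P -> o P c]
oooooPccccc => oooooocccccc   [P -> o c]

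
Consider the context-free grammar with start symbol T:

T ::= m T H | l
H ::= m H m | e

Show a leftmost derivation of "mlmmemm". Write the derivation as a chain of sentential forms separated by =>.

T => mTH => mlH => mlmHm => mlmmHmm => mlmmemm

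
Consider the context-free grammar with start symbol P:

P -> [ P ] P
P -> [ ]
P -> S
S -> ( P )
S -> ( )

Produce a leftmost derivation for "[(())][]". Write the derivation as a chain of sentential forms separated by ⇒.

P ⇒ [P]P   [P -> [ P ] P]
[P]P ⇒ [S]P   [P -> S]
[S]P ⇒ [(P)]P   [S -> ( P )]
[(P)]P ⇒ [(S)]P   [P -> S]
[(S)]P ⇒ [(())]P   [S -> ( )]
[(())]P ⇒ [(())][]   [P -> [ ]]

P⇒[P]P⇒[S]P⇒[(P)]P⇒[(S)]P⇒[(())]P⇒[(())][]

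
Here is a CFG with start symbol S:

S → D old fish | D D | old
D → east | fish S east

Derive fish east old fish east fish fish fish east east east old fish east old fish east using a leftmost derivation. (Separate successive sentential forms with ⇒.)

S ⇒ D D   [S → D D]
D D ⇒ fish S east D   [D → fish S east]
fish S east D ⇒ fish D old fish east D   [S → D old fish]
fish D old fish east D ⇒ fish east old fish east D   [D → east]
fish east old fish east D ⇒ fish east old fish east fish S east   [D → fish S east]
fish east old fish east fish S east ⇒ fish east old fish east fish D old fish east   [S → D old fish]
fish east old fish east fish D old fish east ⇒ fish east old fish east fish fish S east old fish east   [D → fish S east]
fish east old fish east fish fish S east old fish east ⇒ fish east old fish east fish fish D old fish east old fish east   [S → D old fish]
fish east old fish east fish fish D old fish east old fish east ⇒ fish east old fish east fish fish fish S east old fish east old fish east   [D → fish S east]
fish east old fish east fish fish fish S east old fish east old fish east ⇒ fish east old fish east fish fish fish D D east old fish east old fish east   [S → D D]
fish east old fish east fish fish fish D D east old fish east old fish east ⇒ fish east old fish east fish fish fish east D east old fish east old fish east   [D → east]
fish east old fish east fish fish fish east D east old fish east old fish east ⇒ fish east old fish east fish fish fish east east east old fish east old fish east   [D → east]

S ⇒ D D ⇒ fish S east D ⇒ fish D old fish east D ⇒ fish east old fish east D ⇒ fish east old fish east fish S east ⇒ fish east old fish east fish D old fish east ⇒ fish east old fish east fish fish S east old fish east ⇒ fish east old fish east fish fish D old fish east old fish east ⇒ fish east old fish east fish fish fish S east old fish east old fish east ⇒ fish east old fish east fish fish fish D D east old fish east old fish east ⇒ fish east old fish east fish fish fish east D east old fish east old fish east ⇒ fish east old fish east fish fish fish east east east old fish east old fish east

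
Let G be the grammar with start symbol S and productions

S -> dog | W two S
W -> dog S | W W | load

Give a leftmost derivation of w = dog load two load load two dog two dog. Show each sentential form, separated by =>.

S => W two S   [S -> W two S]
W two S => dog S two S   [W -> dog S]
dog S two S => dog W two S two S   [S -> W two S]
dog W two S two S => dog load two S two S   [W -> load]
dog load two S two S => dog load two W two S two S   [S -> W two S]
dog load two W two S two S => dog load two W W two S two S   [W -> W W]
dog load two W W two S two S => dog load two load W two S two S   [W -> load]
dog load two load W two S two S => dog load two load load two S two S   [W -> load]
dog load two load load two S two S => dog load two load load two dog two S   [S -> dog]
dog load two load load two dog two S => dog load two load load two dog two dog   [S -> dog]

S => W two S => dog S two S => dog W two S two S => dog load two S two S => dog load two W two S two S => dog load two W W two S two S => dog load two load W two S two S => dog load two load load two S two S => dog load two load load two dog two S => dog load two load load two dog two dog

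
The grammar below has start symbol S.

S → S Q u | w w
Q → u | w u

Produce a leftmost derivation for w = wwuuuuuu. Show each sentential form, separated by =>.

S => SQu => SQuQu => SQuQuQu => wwQuQuQu => wwuuQuQu => wwuuuuQu => wwuuuuuu

S => SQu   [S → S Q u]
SQu => SQuQu   [S → S Q u]
SQuQu => SQuQuQu   [S → S Q u]
SQuQuQu => wwQuQuQu   [S → w w]
wwQuQuQu => wwuuQuQu   [Q → u]
wwuuQuQu => wwuuuuQu   [Q → u]
wwuuuuQu => wwuuuuuu   [Q → u]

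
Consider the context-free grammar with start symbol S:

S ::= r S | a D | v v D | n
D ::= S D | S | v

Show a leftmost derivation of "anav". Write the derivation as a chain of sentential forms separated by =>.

S=>aD=>aSD=>anD=>anS=>anaD=>anav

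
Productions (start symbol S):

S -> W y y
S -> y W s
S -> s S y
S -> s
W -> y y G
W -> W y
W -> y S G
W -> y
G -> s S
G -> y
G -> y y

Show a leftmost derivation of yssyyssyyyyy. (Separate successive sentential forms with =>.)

S => Wyy   [S -> W y y]
Wyy => Wyyy   [W -> W y]
Wyyy => ySGyyy   [W -> y S G]
ySGyyy => ysGyyy   [S -> s]
ysGyyy => yssSyyy   [G -> s S]
yssSyyy => yssWyyyyy   [S -> W y y]
yssWyyyyy => yssyyGyyyyy   [W -> y y G]
yssyyGyyyyy => yssyysSyyyyy   [G -> s S]
yssyysSyyyyy => yssyyssyyyyy   [S -> s]

S => Wyy => Wyyy => ySGyyy => ysGyyy => yssSyyy => yssWyyyyy => yssyyGyyyyy => yssyysSyyyyy => yssyyssyyyyy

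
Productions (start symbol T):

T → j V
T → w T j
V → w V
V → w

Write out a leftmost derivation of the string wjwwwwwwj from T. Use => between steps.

T=>wTj=>wjVj=>wjwVj=>wjwwVj=>wjwwwVj=>wjwwwwVj=>wjwwwwwVj=>wjwwwwwwj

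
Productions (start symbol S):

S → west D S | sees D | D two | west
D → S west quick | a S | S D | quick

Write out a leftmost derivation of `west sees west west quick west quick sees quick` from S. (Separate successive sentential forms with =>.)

S => west D S => west S west quick S => west sees D west quick S => west sees S west quick west quick S => west sees west west quick west quick S => west sees west west quick west quick sees D => west sees west west quick west quick sees quick

S => west D S   [S → west D S]
west D S => west S west quick S   [D → S west quick]
west S west quick S => west sees D west quick S   [S → sees D]
west sees D west quick S => west sees S west quick west quick S   [D → S west quick]
west sees S west quick west quick S => west sees west west quick west quick S   [S → west]
west sees west west quick west quick S => west sees west west quick west quick sees D   [S → sees D]
west sees west west quick west quick sees D => west sees west west quick west quick sees quick   [D → quick]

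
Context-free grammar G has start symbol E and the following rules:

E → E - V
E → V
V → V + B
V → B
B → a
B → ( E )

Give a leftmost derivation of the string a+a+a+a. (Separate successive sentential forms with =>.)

E => V   [E → V]
V => V+B   [V → V + B]
V+B => V+B+B   [V → V + B]
V+B+B => V+B+B+B   [V → V + B]
V+B+B+B => B+B+B+B   [V → B]
B+B+B+B => a+B+B+B   [B → a]
a+B+B+B => a+a+B+B   [B → a]
a+a+B+B => a+a+a+B   [B → a]
a+a+a+B => a+a+a+a   [B → a]

E => V => V+B => V+B+B => V+B+B+B => B+B+B+B => a+B+B+B => a+a+B+B => a+a+a+B => a+a+a+a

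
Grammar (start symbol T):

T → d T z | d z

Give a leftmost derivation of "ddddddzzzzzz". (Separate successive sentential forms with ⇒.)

T ⇒ dTz ⇒ ddTzz ⇒ dddTzzz ⇒ ddddTzzzz ⇒ dddddTzzzzz ⇒ ddddddzzzzzz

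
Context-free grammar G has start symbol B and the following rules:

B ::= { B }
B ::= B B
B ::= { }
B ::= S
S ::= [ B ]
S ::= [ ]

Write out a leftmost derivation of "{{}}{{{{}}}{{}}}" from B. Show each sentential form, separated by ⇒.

B⇒BB⇒{B}B⇒{{}}B⇒{{}}{B}⇒{{}}{BB}⇒{{}}{{B}B}⇒{{}}{{{B}}B}⇒{{}}{{{{}}}B}⇒{{}}{{{{}}}{B}}⇒{{}}{{{{}}}{{}}}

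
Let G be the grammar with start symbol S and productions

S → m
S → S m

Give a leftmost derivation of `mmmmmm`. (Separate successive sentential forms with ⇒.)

S ⇒ Sm ⇒ Smm ⇒ Smmm ⇒ Smmmm ⇒ Smmmmm ⇒ mmmmmm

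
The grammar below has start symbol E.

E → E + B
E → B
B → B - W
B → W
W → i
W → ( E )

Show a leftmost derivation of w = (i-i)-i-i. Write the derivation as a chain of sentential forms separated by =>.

E => B => B-W => B-W-W => W-W-W => (E)-W-W => (B)-W-W => (B-W)-W-W => (W-W)-W-W => (i-W)-W-W => (i-i)-W-W => (i-i)-i-W => (i-i)-i-i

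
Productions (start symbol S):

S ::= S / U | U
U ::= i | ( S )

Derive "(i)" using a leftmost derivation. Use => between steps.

S => U   [S ::= U]
U => (S)   [U ::= ( S )]
(S) => (U)   [S ::= U]
(U) => (i)   [U ::= i]

S=>U=>(S)=>(U)=>(i)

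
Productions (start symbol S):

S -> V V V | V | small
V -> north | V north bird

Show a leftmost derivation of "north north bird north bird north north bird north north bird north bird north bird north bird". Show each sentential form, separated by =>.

S => V V V   [S -> V V V]
V V V => V north bird V V   [V -> V north bird]
V north bird V V => V north bird north bird V V   [V -> V north bird]
V north bird north bird V V => north north bird north bird V V   [V -> north]
north north bird north bird V V => north north bird north bird V north bird V   [V -> V north bird]
north north bird north bird V north bird V => north north bird north bird north north bird V   [V -> north]
north north bird north bird north north bird V => north north bird north bird north north bird V north bird   [V -> V north bird]
north north bird north bird north north bird V north bird => north north bird north bird north north bird V north bird north bird   [V -> V north bird]
north north bird north bird north north bird V north bird north bird => north north bird north bird north north bird V north bird north bird north bird   [V -> V north bird]
north north bird north bird north north bird V north bird north bird north bird => north north bird north bird north north bird V north bird north bird north bird north bird   [V -> V north bird]
north north bird north bird north north bird V north bird north bird north bird north bird => north north bird north bird north north bird north north bird north bird north bird north bird   [V -> north]

S => V V V => V north bird V V => V north bird north bird V V => north north bird north bird V V => north north bird north bird V north bird V => north north bird north bird north north bird V => north north bird north bird north north bird V north bird => north north bird north bird north north bird V north bird north bird => north north bird north bird north north bird V north bird north bird north bird => north north bird north bird north north bird V north bird north bird north bird north bird => north north bird north bird north north bird north north bird north bird north bird north bird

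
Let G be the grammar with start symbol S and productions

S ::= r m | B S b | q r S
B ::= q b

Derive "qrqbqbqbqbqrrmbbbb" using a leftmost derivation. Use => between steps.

S => qrS   [S ::= q r S]
qrS => qrBSb   [S ::= B S b]
qrBSb => qrqbSb   [B ::= q b]
qrqbSb => qrqbBSbb   [S ::= B S b]
qrqbBSbb => qrqbqbSbb   [B ::= q b]
qrqbqbSbb => qrqbqbBSbbb   [S ::= B S b]
qrqbqbBSbbb => qrqbqbqbSbbb   [B ::= q b]
qrqbqbqbSbbb => qrqbqbqbBSbbbb   [S ::= B S b]
qrqbqbqbBSbbbb => qrqbqbqbqbSbbbb   [B ::= q b]
qrqbqbqbqbSbbbb => qrqbqbqbqbqrSbbbb   [S ::= q r S]
qrqbqbqbqbqrSbbbb => qrqbqbqbqbqrrmbbbb   [S ::= r m]

S=>qrS=>qrBSb=>qrqbSb=>qrqbBSbb=>qrqbqbSbb=>qrqbqbBSbbb=>qrqbqbqbSbbb=>qrqbqbqbBSbbbb=>qrqbqbqbqbSbbbb=>qrqbqbqbqbqrSbbbb=>qrqbqbqbqbqrrmbbbb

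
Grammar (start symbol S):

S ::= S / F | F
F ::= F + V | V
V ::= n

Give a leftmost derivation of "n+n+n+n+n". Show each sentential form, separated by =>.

S=>F=>F+V=>F+V+V=>F+V+V+V=>F+V+V+V+V=>V+V+V+V+V=>n+V+V+V+V=>n+n+V+V+V=>n+n+n+V+V=>n+n+n+n+V=>n+n+n+n+n

S => F   [S ::= F]
F => F+V   [F ::= F + V]
F+V => F+V+V   [F ::= F + V]
F+V+V => F+V+V+V   [F ::= F + V]
F+V+V+V => F+V+V+V+V   [F ::= F + V]
F+V+V+V+V => V+V+V+V+V   [F ::= V]
V+V+V+V+V => n+V+V+V+V   [V ::= n]
n+V+V+V+V => n+n+V+V+V   [V ::= n]
n+n+V+V+V => n+n+n+V+V   [V ::= n]
n+n+n+V+V => n+n+n+n+V   [V ::= n]
n+n+n+n+V => n+n+n+n+n   [V ::= n]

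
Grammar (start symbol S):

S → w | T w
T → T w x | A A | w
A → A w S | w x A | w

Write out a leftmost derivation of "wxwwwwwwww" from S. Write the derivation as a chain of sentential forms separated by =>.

S => Tw   [S → T w]
Tw => AAw   [T → A A]
AAw => AwSAw   [A → A w S]
AwSAw => wxAwSAw   [A → w x A]
wxAwSAw => wxwwSAw   [A → w]
wxwwSAw => wxwwTwAw   [S → T w]
wxwwTwAw => wxwwwwAw   [T → w]
wxwwwwAw => wxwwwwAwSw   [A → A w S]
wxwwwwAwSw => wxwwwwwwSw   [A → w]
wxwwwwwwSw => wxwwwwwwww   [S → w]

S => Tw => AAw => AwSAw => wxAwSAw => wxwwSAw => wxwwTwAw => wxwwwwAw => wxwwwwAwSw => wxwwwwwwSw => wxwwwwwwww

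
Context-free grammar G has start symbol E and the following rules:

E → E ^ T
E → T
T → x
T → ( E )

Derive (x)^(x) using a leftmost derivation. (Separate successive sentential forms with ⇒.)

E ⇒ E^T   [E → E ^ T]
E^T ⇒ T^T   [E → T]
T^T ⇒ (E)^T   [T → ( E )]
(E)^T ⇒ (T)^T   [E → T]
(T)^T ⇒ (x)^T   [T → x]
(x)^T ⇒ (x)^(E)   [T → ( E )]
(x)^(E) ⇒ (x)^(T)   [E → T]
(x)^(T) ⇒ (x)^(x)   [T → x]

E ⇒ E^T ⇒ T^T ⇒ (E)^T ⇒ (T)^T ⇒ (x)^T ⇒ (x)^(E) ⇒ (x)^(T) ⇒ (x)^(x)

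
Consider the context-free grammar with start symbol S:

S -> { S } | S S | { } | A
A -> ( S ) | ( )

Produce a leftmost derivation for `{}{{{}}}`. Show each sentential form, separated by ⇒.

S ⇒ SS   [S -> S S]
SS ⇒ {}S   [S -> { }]
{}S ⇒ {}{S}   [S -> { S }]
{}{S} ⇒ {}{{S}}   [S -> { S }]
{}{{S}} ⇒ {}{{{}}}   [S -> { }]

S ⇒ SS ⇒ {}S ⇒ {}{S} ⇒ {}{{S}} ⇒ {}{{{}}}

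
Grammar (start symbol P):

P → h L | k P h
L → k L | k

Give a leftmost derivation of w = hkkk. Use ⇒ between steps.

P⇒hL⇒hkL⇒hkkL⇒hkkk

P ⇒ hL   [P → h L]
hL ⇒ hkL   [L → k L]
hkL ⇒ hkkL   [L → k L]
hkkL ⇒ hkkk   [L → k]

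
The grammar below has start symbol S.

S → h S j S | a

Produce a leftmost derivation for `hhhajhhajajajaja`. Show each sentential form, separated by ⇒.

S ⇒ hSjS ⇒ hhSjSjS ⇒ hhhSjSjSjS ⇒ hhhajSjSjS ⇒ hhhajhSjSjSjS ⇒ hhhajhhSjSjSjSjS ⇒ hhhajhhajSjSjSjS ⇒ hhhajhhajajSjSjS ⇒ hhhajhhajajajSjS ⇒ hhhajhhajajajajS ⇒ hhhajhhajajajaja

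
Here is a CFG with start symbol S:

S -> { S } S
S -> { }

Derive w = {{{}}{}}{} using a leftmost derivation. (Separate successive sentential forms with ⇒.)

S⇒{S}S⇒{{S}S}S⇒{{{}}S}S⇒{{{}}{}}S⇒{{{}}{}}{}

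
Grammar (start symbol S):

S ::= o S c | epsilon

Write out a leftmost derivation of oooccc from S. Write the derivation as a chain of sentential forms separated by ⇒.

S ⇒ oSc   [S ::= o S c]
oSc ⇒ ooScc   [S ::= o S c]
ooScc ⇒ oooSccc   [S ::= o S c]
oooSccc ⇒ oooccc   [S ::= epsilon]

S ⇒ oSc ⇒ ooScc ⇒ oooSccc ⇒ oooccc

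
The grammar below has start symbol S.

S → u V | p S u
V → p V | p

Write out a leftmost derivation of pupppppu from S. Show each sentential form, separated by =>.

S => pSu   [S → p S u]
pSu => puVu   [S → u V]
puVu => pupVu   [V → p V]
pupVu => puppVu   [V → p V]
puppVu => pupppVu   [V → p V]
pupppVu => puppppVu   [V → p V]
puppppVu => pupppppu   [V → p]

S => pSu => puVu => pupVu => puppVu => pupppVu => puppppVu => pupppppu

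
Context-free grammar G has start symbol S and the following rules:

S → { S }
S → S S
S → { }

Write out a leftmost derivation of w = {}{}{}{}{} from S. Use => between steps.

S => SS => SSS => {}SS => {}SSS => {}SSSS => {}{}SSS => {}{}{}SS => {}{}{}{}S => {}{}{}{}{}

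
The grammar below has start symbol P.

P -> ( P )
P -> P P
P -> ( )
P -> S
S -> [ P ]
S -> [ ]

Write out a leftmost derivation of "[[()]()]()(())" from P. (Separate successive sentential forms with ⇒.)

P ⇒ PP ⇒ PPP ⇒ SPP ⇒ [P]PP ⇒ [PP]PP ⇒ [SP]PP ⇒ [[P]P]PP ⇒ [[()]P]PP ⇒ [[()]()]PP ⇒ [[()]()]()P ⇒ [[()]()]()(P) ⇒ [[()]()]()(())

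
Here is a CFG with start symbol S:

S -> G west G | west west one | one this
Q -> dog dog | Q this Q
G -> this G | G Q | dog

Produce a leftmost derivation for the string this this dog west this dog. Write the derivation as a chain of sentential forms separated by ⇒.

S ⇒ G west G ⇒ this G west G ⇒ this this G west G ⇒ this this dog west G ⇒ this this dog west this G ⇒ this this dog west this dog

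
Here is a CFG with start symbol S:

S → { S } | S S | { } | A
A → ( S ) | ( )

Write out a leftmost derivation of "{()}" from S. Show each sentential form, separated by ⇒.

S ⇒ {S} ⇒ {A} ⇒ {()}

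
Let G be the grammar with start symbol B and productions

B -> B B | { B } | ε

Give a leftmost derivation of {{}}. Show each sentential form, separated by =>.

B => {B} => {{B}} => {{}}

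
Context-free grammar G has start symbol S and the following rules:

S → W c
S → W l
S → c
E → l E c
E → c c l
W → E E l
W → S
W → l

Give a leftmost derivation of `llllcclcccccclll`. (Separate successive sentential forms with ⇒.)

S⇒Wl⇒EEll⇒lEcEll⇒llEccEll⇒lllEcccEll⇒llllEccccEll⇒llllcclccccEll⇒llllcclcccccclll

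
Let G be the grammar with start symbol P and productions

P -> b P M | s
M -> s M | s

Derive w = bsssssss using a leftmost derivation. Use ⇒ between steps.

P ⇒ bPM ⇒ bsM ⇒ bssM ⇒ bsssM ⇒ bssssM ⇒ bsssssM ⇒ bssssssM ⇒ bsssssss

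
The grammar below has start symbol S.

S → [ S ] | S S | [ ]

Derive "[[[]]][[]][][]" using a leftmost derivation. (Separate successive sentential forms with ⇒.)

S ⇒ SS ⇒ SSS ⇒ [S]SS ⇒ [[S]]SS ⇒ [[[]]]SS ⇒ [[[]]]SSS ⇒ [[[]]][S]SS ⇒ [[[]]][[]]SS ⇒ [[[]]][[]][]S ⇒ [[[]]][[]][][]

S ⇒ SS   [S → S S]
SS ⇒ SSS   [S → S S]
SSS ⇒ [S]SS   [S → [ S ]]
[S]SS ⇒ [[S]]SS   [S → [ S ]]
[[S]]SS ⇒ [[[]]]SS   [S → [ ]]
[[[]]]SS ⇒ [[[]]]SSS   [S → S S]
[[[]]]SSS ⇒ [[[]]][S]SS   [S → [ S ]]
[[[]]][S]SS ⇒ [[[]]][[]]SS   [S → [ ]]
[[[]]][[]]SS ⇒ [[[]]][[]][]S   [S → [ ]]
[[[]]][[]][]S ⇒ [[[]]][[]][][]   [S → [ ]]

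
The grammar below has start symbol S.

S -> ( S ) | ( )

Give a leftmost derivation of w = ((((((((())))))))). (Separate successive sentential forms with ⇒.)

S⇒(S)⇒((S))⇒(((S)))⇒((((S))))⇒(((((S)))))⇒((((((S))))))⇒(((((((S)))))))⇒((((((((S))))))))⇒((((((((()))))))))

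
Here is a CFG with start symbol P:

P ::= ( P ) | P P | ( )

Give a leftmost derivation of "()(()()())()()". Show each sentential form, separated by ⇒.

P ⇒ PP ⇒ PPP ⇒ PPPP ⇒ ()PPP ⇒ ()(P)PP ⇒ ()(PP)PP ⇒ ()(PPP)PP ⇒ ()(()PP)PP ⇒ ()(()()P)PP ⇒ ()(()()())PP ⇒ ()(()()())()P ⇒ ()(()()())()()

P ⇒ PP   [P ::= P P]
PP ⇒ PPP   [P ::= P P]
PPP ⇒ PPPP   [P ::= P P]
PPPP ⇒ ()PPP   [P ::= ( )]
()PPP ⇒ ()(P)PP   [P ::= ( P )]
()(P)PP ⇒ ()(PP)PP   [P ::= P P]
()(PP)PP ⇒ ()(PPP)PP   [P ::= P P]
()(PPP)PP ⇒ ()(()PP)PP   [P ::= ( )]
()(()PP)PP ⇒ ()(()()P)PP   [P ::= ( )]
()(()()P)PP ⇒ ()(()()())PP   [P ::= ( )]
()(()()())PP ⇒ ()(()()())()P   [P ::= ( )]
()(()()())()P ⇒ ()(()()())()()   [P ::= ( )]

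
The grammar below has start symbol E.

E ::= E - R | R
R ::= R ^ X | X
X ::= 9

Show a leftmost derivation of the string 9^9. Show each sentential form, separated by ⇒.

E ⇒ R   [E ::= R]
R ⇒ R^X   [R ::= R ^ X]
R^X ⇒ X^X   [R ::= X]
X^X ⇒ 9^X   [X ::= 9]
9^X ⇒ 9^9   [X ::= 9]

E ⇒ R ⇒ R^X ⇒ X^X ⇒ 9^X ⇒ 9^9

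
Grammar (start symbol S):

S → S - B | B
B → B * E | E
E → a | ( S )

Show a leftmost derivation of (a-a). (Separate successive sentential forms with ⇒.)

S ⇒ B   [S → B]
B ⇒ E   [B → E]
E ⇒ (S)   [E → ( S )]
(S) ⇒ (S-B)   [S → S - B]
(S-B) ⇒ (B-B)   [S → B]
(B-B) ⇒ (E-B)   [B → E]
(E-B) ⇒ (a-B)   [E → a]
(a-B) ⇒ (a-E)   [B → E]
(a-E) ⇒ (a-a)   [E → a]

S ⇒ B ⇒ E ⇒ (S) ⇒ (S-B) ⇒ (B-B) ⇒ (E-B) ⇒ (a-B) ⇒ (a-E) ⇒ (a-a)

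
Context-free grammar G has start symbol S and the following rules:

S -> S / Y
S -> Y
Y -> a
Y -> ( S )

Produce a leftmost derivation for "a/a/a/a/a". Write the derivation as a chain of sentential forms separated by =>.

S => S/Y   [S -> S / Y]
S/Y => S/Y/Y   [S -> S / Y]
S/Y/Y => S/Y/Y/Y   [S -> S / Y]
S/Y/Y/Y => S/Y/Y/Y/Y   [S -> S / Y]
S/Y/Y/Y/Y => Y/Y/Y/Y/Y   [S -> Y]
Y/Y/Y/Y/Y => a/Y/Y/Y/Y   [Y -> a]
a/Y/Y/Y/Y => a/a/Y/Y/Y   [Y -> a]
a/a/Y/Y/Y => a/a/a/Y/Y   [Y -> a]
a/a/a/Y/Y => a/a/a/a/Y   [Y -> a]
a/a/a/a/Y => a/a/a/a/a   [Y -> a]

S => S/Y => S/Y/Y => S/Y/Y/Y => S/Y/Y/Y/Y => Y/Y/Y/Y/Y => a/Y/Y/Y/Y => a/a/Y/Y/Y => a/a/a/Y/Y => a/a/a/a/Y => a/a/a/a/a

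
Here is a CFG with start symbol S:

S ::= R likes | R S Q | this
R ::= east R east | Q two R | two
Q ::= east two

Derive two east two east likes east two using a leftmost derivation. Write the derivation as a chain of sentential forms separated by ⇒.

S ⇒ R S Q   [S ::= R S Q]
R S Q ⇒ two S Q   [R ::= two]
two S Q ⇒ two R likes Q   [S ::= R likes]
two R likes Q ⇒ two east R east likes Q   [R ::= east R east]
two east R east likes Q ⇒ two east two east likes Q   [R ::= two]
two east two east likes Q ⇒ two east two east likes east two   [Q ::= east two]

S ⇒ R S Q ⇒ two S Q ⇒ two R likes Q ⇒ two east R east likes Q ⇒ two east two east likes Q ⇒ two east two east likes east two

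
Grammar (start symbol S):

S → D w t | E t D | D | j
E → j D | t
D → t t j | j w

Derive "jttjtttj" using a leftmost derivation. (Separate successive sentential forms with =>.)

S => EtD   [S → E t D]
EtD => jDtD   [E → j D]
jDtD => jttjtD   [D → t t j]
jttjtD => jttjtttj   [D → t t j]

S => EtD => jDtD => jttjtD => jttjtttj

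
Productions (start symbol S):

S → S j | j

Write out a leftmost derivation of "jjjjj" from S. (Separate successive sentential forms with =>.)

S => Sj => Sjj => Sjjj => Sjjjj => jjjjj

S => Sj   [S → S j]
Sj => Sjj   [S → S j]
Sjj => Sjjj   [S → S j]
Sjjj => Sjjjj   [S → S j]
Sjjjj => jjjjj   [S → j]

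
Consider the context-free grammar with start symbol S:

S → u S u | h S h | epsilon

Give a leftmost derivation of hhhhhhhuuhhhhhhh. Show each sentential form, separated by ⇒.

S ⇒ hSh ⇒ hhShh ⇒ hhhShhh ⇒ hhhhShhhh ⇒ hhhhhShhhhh ⇒ hhhhhhShhhhhh ⇒ hhhhhhhShhhhhhh ⇒ hhhhhhhuSuhhhhhhh ⇒ hhhhhhhuuhhhhhhh

S ⇒ hSh   [S → h S h]
hSh ⇒ hhShh   [S → h S h]
hhShh ⇒ hhhShhh   [S → h S h]
hhhShhh ⇒ hhhhShhhh   [S → h S h]
hhhhShhhh ⇒ hhhhhShhhhh   [S → h S h]
hhhhhShhhhh ⇒ hhhhhhShhhhhh   [S → h S h]
hhhhhhShhhhhh ⇒ hhhhhhhShhhhhhh   [S → h S h]
hhhhhhhShhhhhhh ⇒ hhhhhhhuSuhhhhhhh   [S → u S u]
hhhhhhhuSuhhhhhhh ⇒ hhhhhhhuuhhhhhhh   [S → epsilon]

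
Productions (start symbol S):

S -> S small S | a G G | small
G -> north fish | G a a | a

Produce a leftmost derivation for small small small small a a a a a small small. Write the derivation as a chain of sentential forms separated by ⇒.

S ⇒ S small S ⇒ S small S small S ⇒ small small S small S ⇒ small small small small S ⇒ small small small small S small S ⇒ small small small small a G G small S ⇒ small small small small a G a a G small S ⇒ small small small small a a a a G small S ⇒ small small small small a a a a a small S ⇒ small small small small a a a a a small small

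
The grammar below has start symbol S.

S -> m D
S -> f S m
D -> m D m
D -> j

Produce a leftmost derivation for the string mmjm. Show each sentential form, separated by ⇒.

S ⇒ mD ⇒ mmDm ⇒ mmjm

S ⇒ mD   [S -> m D]
mD ⇒ mmDm   [D -> m D m]
mmDm ⇒ mmjm   [D -> j]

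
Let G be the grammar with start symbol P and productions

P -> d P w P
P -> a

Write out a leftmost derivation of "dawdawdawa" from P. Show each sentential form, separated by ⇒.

P ⇒ dPwP ⇒ dawP ⇒ dawdPwP ⇒ dawdawP ⇒ dawdawdPwP ⇒ dawdawdawP ⇒ dawdawdawa

P ⇒ dPwP   [P -> d P w P]
dPwP ⇒ dawP   [P -> a]
dawP ⇒ dawdPwP   [P -> d P w P]
dawdPwP ⇒ dawdawP   [P -> a]
dawdawP ⇒ dawdawdPwP   [P -> d P w P]
dawdawdPwP ⇒ dawdawdawP   [P -> a]
dawdawdawP ⇒ dawdawdawa   [P -> a]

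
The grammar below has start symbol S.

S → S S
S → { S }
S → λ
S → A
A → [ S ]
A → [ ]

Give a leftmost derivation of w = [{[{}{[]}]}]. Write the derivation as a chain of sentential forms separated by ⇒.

S ⇒ A   [S → A]
A ⇒ [S]   [A → [ S ]]
[S] ⇒ [{S}]   [S → { S }]
[{S}] ⇒ [{A}]   [S → A]
[{A}] ⇒ [{[S]}]   [A → [ S ]]
[{[S]}] ⇒ [{[SS]}]   [S → S S]
[{[SS]}] ⇒ [{[{S}S]}]   [S → { S }]
[{[{S}S]}] ⇒ [{[{}S]}]   [S → λ]
[{[{}S]}] ⇒ [{[{}{S}]}]   [S → { S }]
[{[{}{S}]}] ⇒ [{[{}{A}]}]   [S → A]
[{[{}{A}]}] ⇒ [{[{}{[S]}]}]   [A → [ S ]]
[{[{}{[S]}]}] ⇒ [{[{}{[]}]}]   [S → λ]

S ⇒ A ⇒ [S] ⇒ [{S}] ⇒ [{A}] ⇒ [{[S]}] ⇒ [{[SS]}] ⇒ [{[{S}S]}] ⇒ [{[{}S]}] ⇒ [{[{}{S}]}] ⇒ [{[{}{A}]}] ⇒ [{[{}{[S]}]}] ⇒ [{[{}{[]}]}]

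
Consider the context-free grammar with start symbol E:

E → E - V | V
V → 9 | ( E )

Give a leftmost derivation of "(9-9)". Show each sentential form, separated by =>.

E => V   [E → V]
V => (E)   [V → ( E )]
(E) => (E-V)   [E → E - V]
(E-V) => (V-V)   [E → V]
(V-V) => (9-V)   [V → 9]
(9-V) => (9-9)   [V → 9]

E=>V=>(E)=>(E-V)=>(V-V)=>(9-V)=>(9-9)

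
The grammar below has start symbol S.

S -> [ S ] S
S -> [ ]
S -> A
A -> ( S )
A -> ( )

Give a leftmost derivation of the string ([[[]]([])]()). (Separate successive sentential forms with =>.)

S=>A=>(S)=>([S]S)=>([[S]S]S)=>([[[]]S]S)=>([[[]]A]S)=>([[[]](S)]S)=>([[[]]([])]S)=>([[[]]([])]A)=>([[[]]([])]())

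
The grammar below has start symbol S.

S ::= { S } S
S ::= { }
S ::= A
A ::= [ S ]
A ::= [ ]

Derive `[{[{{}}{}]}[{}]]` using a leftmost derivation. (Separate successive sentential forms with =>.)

S => A => [S] => [{S}S] => [{A}S] => [{[S]}S] => [{[{S}S]}S] => [{[{{}}S]}S] => [{[{{}}{}]}S] => [{[{{}}{}]}A] => [{[{{}}{}]}[S]] => [{[{{}}{}]}[{}]]

S => A   [S ::= A]
A => [S]   [A ::= [ S ]]
[S] => [{S}S]   [S ::= { S } S]
[{S}S] => [{A}S]   [S ::= A]
[{A}S] => [{[S]}S]   [A ::= [ S ]]
[{[S]}S] => [{[{S}S]}S]   [S ::= { S } S]
[{[{S}S]}S] => [{[{{}}S]}S]   [S ::= { }]
[{[{{}}S]}S] => [{[{{}}{}]}S]   [S ::= { }]
[{[{{}}{}]}S] => [{[{{}}{}]}A]   [S ::= A]
[{[{{}}{}]}A] => [{[{{}}{}]}[S]]   [A ::= [ S ]]
[{[{{}}{}]}[S]] => [{[{{}}{}]}[{}]]   [S ::= { }]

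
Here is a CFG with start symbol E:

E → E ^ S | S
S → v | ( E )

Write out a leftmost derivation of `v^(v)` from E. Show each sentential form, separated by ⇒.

E⇒E^S⇒S^S⇒v^S⇒v^(E)⇒v^(S)⇒v^(v)

E ⇒ E^S   [E → E ^ S]
E^S ⇒ S^S   [E → S]
S^S ⇒ v^S   [S → v]
v^S ⇒ v^(E)   [S → ( E )]
v^(E) ⇒ v^(S)   [E → S]
v^(S) ⇒ v^(v)   [S → v]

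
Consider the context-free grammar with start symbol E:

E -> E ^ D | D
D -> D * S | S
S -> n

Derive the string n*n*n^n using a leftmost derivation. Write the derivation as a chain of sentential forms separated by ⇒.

E⇒E^D⇒D^D⇒D*S^D⇒D*S*S^D⇒S*S*S^D⇒n*S*S^D⇒n*n*S^D⇒n*n*n^D⇒n*n*n^S⇒n*n*n^n

E ⇒ E^D   [E -> E ^ D]
E^D ⇒ D^D   [E -> D]
D^D ⇒ D*S^D   [D -> D * S]
D*S^D ⇒ D*S*S^D   [D -> D * S]
D*S*S^D ⇒ S*S*S^D   [D -> S]
S*S*S^D ⇒ n*S*S^D   [S -> n]
n*S*S^D ⇒ n*n*S^D   [S -> n]
n*n*S^D ⇒ n*n*n^D   [S -> n]
n*n*n^D ⇒ n*n*n^S   [D -> S]
n*n*n^S ⇒ n*n*n^n   [S -> n]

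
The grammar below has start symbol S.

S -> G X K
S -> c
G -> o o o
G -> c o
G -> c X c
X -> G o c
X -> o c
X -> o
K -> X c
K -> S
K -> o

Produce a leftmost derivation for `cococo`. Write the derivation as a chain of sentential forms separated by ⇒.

S ⇒ GXK ⇒ cXcXK ⇒ cocXK ⇒ cococK ⇒ cococo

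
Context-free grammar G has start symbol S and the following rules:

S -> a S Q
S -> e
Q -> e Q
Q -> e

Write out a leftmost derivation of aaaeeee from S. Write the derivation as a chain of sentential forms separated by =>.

S => aSQ => aaSQQ => aaaSQQQ => aaaeQQQ => aaaeeQQ => aaaeeeQ => aaaeeee

S => aSQ   [S -> a S Q]
aSQ => aaSQQ   [S -> a S Q]
aaSQQ => aaaSQQQ   [S -> a S Q]
aaaSQQQ => aaaeQQQ   [S -> e]
aaaeQQQ => aaaeeQQ   [Q -> e]
aaaeeQQ => aaaeeeQ   [Q -> e]
aaaeeeQ => aaaeeee   [Q -> e]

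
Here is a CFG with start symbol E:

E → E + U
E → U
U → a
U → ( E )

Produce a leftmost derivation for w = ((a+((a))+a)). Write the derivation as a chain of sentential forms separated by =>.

E => U => (E) => (U) => ((E)) => ((E+U)) => ((E+U+U)) => ((U+U+U)) => ((a+U+U)) => ((a+(E)+U)) => ((a+(U)+U)) => ((a+((E))+U)) => ((a+((U))+U)) => ((a+((a))+U)) => ((a+((a))+a))

E => U   [E → U]
U => (E)   [U → ( E )]
(E) => (U)   [E → U]
(U) => ((E))   [U → ( E )]
((E)) => ((E+U))   [E → E + U]
((E+U)) => ((E+U+U))   [E → E + U]
((E+U+U)) => ((U+U+U))   [E → U]
((U+U+U)) => ((a+U+U))   [U → a]
((a+U+U)) => ((a+(E)+U))   [U → ( E )]
((a+(E)+U)) => ((a+(U)+U))   [E → U]
((a+(U)+U)) => ((a+((E))+U))   [U → ( E )]
((a+((E))+U)) => ((a+((U))+U))   [E → U]
((a+((U))+U)) => ((a+((a))+U))   [U → a]
((a+((a))+U)) => ((a+((a))+a))   [U → a]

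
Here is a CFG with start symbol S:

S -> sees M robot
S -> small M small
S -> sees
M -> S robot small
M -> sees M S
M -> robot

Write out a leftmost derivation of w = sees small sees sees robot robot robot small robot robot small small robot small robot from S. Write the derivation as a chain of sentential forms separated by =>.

S => sees M robot => sees S robot small robot => sees small M small robot small robot => sees small S robot small small robot small robot => sees small sees M robot robot small small robot small robot => sees small sees S robot small robot robot small small robot small robot => sees small sees sees M robot robot small robot robot small small robot small robot => sees small sees sees robot robot robot small robot robot small small robot small robot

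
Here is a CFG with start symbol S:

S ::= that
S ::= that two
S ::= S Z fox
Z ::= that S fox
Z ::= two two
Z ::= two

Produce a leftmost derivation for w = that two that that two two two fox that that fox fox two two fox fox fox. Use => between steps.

S => S Z fox => that two Z fox => that two that S fox fox => that two that S Z fox fox fox => that two that S Z fox Z fox fox fox => that two that S Z fox Z fox Z fox fox fox => that two that that two Z fox Z fox Z fox fox fox => that two that that two two two fox Z fox Z fox fox fox => that two that that two two two fox that S fox fox Z fox fox fox => that two that that two two two fox that that fox fox Z fox fox fox => that two that that two two two fox that that fox fox two two fox fox fox

S => S Z fox   [S ::= S Z fox]
S Z fox => that two Z fox   [S ::= that two]
that two Z fox => that two that S fox fox   [Z ::= that S fox]
that two that S fox fox => that two that S Z fox fox fox   [S ::= S Z fox]
that two that S Z fox fox fox => that two that S Z fox Z fox fox fox   [S ::= S Z fox]
that two that S Z fox Z fox fox fox => that two that S Z fox Z fox Z fox fox fox   [S ::= S Z fox]
that two that S Z fox Z fox Z fox fox fox => that two that that two Z fox Z fox Z fox fox fox   [S ::= that two]
that two that that two Z fox Z fox Z fox fox fox => that two that that two two two fox Z fox Z fox fox fox   [Z ::= two two]
that two that that two two two fox Z fox Z fox fox fox => that two that that two two two fox that S fox fox Z fox fox fox   [Z ::= that S fox]
that two that that two two two fox that S fox fox Z fox fox fox => that two that that two two two fox that that fox fox Z fox fox fox   [S ::= that]
that two that that two two two fox that that fox fox Z fox fox fox => that two that that two two two fox that that fox fox two two fox fox fox   [Z ::= two two]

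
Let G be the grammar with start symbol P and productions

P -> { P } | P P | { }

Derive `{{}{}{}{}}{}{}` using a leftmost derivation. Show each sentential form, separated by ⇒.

P ⇒ PP ⇒ PPP ⇒ {P}PP ⇒ {PP}PP ⇒ {PPP}PP ⇒ {{}PP}PP ⇒ {{}PPP}PP ⇒ {{}{}PP}PP ⇒ {{}{}{}P}PP ⇒ {{}{}{}{}}PP ⇒ {{}{}{}{}}{}P ⇒ {{}{}{}{}}{}{}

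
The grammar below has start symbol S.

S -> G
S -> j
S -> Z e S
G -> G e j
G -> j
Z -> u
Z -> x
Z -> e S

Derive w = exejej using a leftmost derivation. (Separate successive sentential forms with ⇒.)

S⇒ZeS⇒eSeS⇒eZeSeS⇒exeSeS⇒exejeS⇒exejej

S ⇒ ZeS   [S -> Z e S]
ZeS ⇒ eSeS   [Z -> e S]
eSeS ⇒ eZeSeS   [S -> Z e S]
eZeSeS ⇒ exeSeS   [Z -> x]
exeSeS ⇒ exejeS   [S -> j]
exejeS ⇒ exejej   [S -> j]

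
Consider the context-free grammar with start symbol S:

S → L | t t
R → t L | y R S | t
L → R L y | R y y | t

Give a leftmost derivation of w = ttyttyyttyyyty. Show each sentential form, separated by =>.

S => L   [S → L]
L => RLy   [L → R L y]
RLy => tLLy   [R → t L]
tLLy => tRLyLy   [L → R L y]
tRLyLy => ttLyLy   [R → t]
ttLyLy => ttRyyyLy   [L → R y y]
ttRyyyLy => ttyRSyyyLy   [R → y R S]
ttyRSyyyLy => ttytLSyyyLy   [R → t L]
ttytLSyyyLy => ttytRyySyyyLy   [L → R y y]
ttytRyySyyyLy => ttyttyySyyyLy   [R → t]
ttyttyySyyyLy => ttyttyyttyyyLy   [S → t t]
ttyttyyttyyyLy => ttyttyyttyyyty   [L → t]

S => L => RLy => tLLy => tRLyLy => ttLyLy => ttRyyyLy => ttyRSyyyLy => ttytLSyyyLy => ttytRyySyyyLy => ttyttyySyyyLy => ttyttyyttyyyLy => ttyttyyttyyyty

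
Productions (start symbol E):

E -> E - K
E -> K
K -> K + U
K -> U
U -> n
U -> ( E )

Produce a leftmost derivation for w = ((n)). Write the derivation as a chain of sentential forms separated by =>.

E => K   [E -> K]
K => U   [K -> U]
U => (E)   [U -> ( E )]
(E) => (K)   [E -> K]
(K) => (U)   [K -> U]
(U) => ((E))   [U -> ( E )]
((E)) => ((K))   [E -> K]
((K)) => ((U))   [K -> U]
((U)) => ((n))   [U -> n]

E => K => U => (E) => (K) => (U) => ((E)) => ((K)) => ((U)) => ((n))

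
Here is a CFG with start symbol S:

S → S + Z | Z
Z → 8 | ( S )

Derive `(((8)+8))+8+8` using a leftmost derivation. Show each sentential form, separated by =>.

S => S+Z   [S → S + Z]
S+Z => S+Z+Z   [S → S + Z]
S+Z+Z => Z+Z+Z   [S → Z]
Z+Z+Z => (S)+Z+Z   [Z → ( S )]
(S)+Z+Z => (Z)+Z+Z   [S → Z]
(Z)+Z+Z => ((S))+Z+Z   [Z → ( S )]
((S))+Z+Z => ((S+Z))+Z+Z   [S → S + Z]
((S+Z))+Z+Z => ((Z+Z))+Z+Z   [S → Z]
((Z+Z))+Z+Z => (((S)+Z))+Z+Z   [Z → ( S )]
(((S)+Z))+Z+Z => (((Z)+Z))+Z+Z   [S → Z]
(((Z)+Z))+Z+Z => (((8)+Z))+Z+Z   [Z → 8]
(((8)+Z))+Z+Z => (((8)+8))+Z+Z   [Z → 8]
(((8)+8))+Z+Z => (((8)+8))+8+Z   [Z → 8]
(((8)+8))+8+Z => (((8)+8))+8+8   [Z → 8]

S => S+Z => S+Z+Z => Z+Z+Z => (S)+Z+Z => (Z)+Z+Z => ((S))+Z+Z => ((S+Z))+Z+Z => ((Z+Z))+Z+Z => (((S)+Z))+Z+Z => (((Z)+Z))+Z+Z => (((8)+Z))+Z+Z => (((8)+8))+Z+Z => (((8)+8))+8+Z => (((8)+8))+8+8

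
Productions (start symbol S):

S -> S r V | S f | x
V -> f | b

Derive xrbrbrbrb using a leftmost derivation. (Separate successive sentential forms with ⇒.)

S ⇒ SrV ⇒ SrVrV ⇒ SrVrVrV ⇒ SrVrVrVrV ⇒ xrVrVrVrV ⇒ xrbrVrVrV ⇒ xrbrbrVrV ⇒ xrbrbrbrV ⇒ xrbrbrbrb

S ⇒ SrV   [S -> S r V]
SrV ⇒ SrVrV   [S -> S r V]
SrVrV ⇒ SrVrVrV   [S -> S r V]
SrVrVrV ⇒ SrVrVrVrV   [S -> S r V]
SrVrVrVrV ⇒ xrVrVrVrV   [S -> x]
xrVrVrVrV ⇒ xrbrVrVrV   [V -> b]
xrbrVrVrV ⇒ xrbrbrVrV   [V -> b]
xrbrbrVrV ⇒ xrbrbrbrV   [V -> b]
xrbrbrbrV ⇒ xrbrbrbrb   [V -> b]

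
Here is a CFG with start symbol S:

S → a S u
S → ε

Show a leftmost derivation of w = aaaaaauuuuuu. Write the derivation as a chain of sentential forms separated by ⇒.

S ⇒ aSu ⇒ aaSuu ⇒ aaaSuuu ⇒ aaaaSuuuu ⇒ aaaaaSuuuuu ⇒ aaaaaaSuuuuuu ⇒ aaaaaauuuuuu

S ⇒ aSu   [S → a S u]
aSu ⇒ aaSuu   [S → a S u]
aaSuu ⇒ aaaSuuu   [S → a S u]
aaaSuuu ⇒ aaaaSuuuu   [S → a S u]
aaaaSuuuu ⇒ aaaaaSuuuuu   [S → a S u]
aaaaaSuuuuu ⇒ aaaaaaSuuuuuu   [S → a S u]
aaaaaaSuuuuuu ⇒ aaaaaauuuuuu   [S → ε]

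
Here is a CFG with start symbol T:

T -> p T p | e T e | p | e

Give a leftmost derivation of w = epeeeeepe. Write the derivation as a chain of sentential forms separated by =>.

T => eTe => epTpe => epeTepe => epeeTeepe => epeeeeepe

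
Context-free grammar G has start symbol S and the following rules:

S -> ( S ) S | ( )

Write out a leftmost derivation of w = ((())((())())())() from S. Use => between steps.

S => (S)S   [S -> ( S ) S]
(S)S => ((S)S)S   [S -> ( S ) S]
((S)S)S => ((())S)S   [S -> ( )]
((())S)S => ((())(S)S)S   [S -> ( S ) S]
((())(S)S)S => ((())((S)S)S)S   [S -> ( S ) S]
((())((S)S)S)S => ((())((())S)S)S   [S -> ( )]
((())((())S)S)S => ((())((())())S)S   [S -> ( )]
((())((())())S)S => ((())((())())())S   [S -> ( )]
((())((())())())S => ((())((())())())()   [S -> ( )]

S=>(S)S=>((S)S)S=>((())S)S=>((())(S)S)S=>((())((S)S)S)S=>((())((())S)S)S=>((())((())())S)S=>((())((())())())S=>((())((())())())()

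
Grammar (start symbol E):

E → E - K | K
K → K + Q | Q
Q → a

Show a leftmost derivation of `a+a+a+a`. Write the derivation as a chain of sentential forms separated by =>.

E=>K=>K+Q=>K+Q+Q=>K+Q+Q+Q=>Q+Q+Q+Q=>a+Q+Q+Q=>a+a+Q+Q=>a+a+a+Q=>a+a+a+a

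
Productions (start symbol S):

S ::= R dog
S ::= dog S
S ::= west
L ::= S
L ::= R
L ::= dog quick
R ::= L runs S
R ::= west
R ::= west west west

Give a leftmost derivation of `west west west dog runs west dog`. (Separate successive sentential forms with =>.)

S => R dog => L runs S dog => S runs S dog => R dog runs S dog => west west west dog runs S dog => west west west dog runs west dog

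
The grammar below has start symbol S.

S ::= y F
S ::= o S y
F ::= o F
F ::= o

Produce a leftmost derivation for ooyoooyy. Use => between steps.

S => oSy => ooSyy => ooyFyy => ooyoFyy => ooyooFyy => ooyoooyy

S => oSy   [S ::= o S y]
oSy => ooSyy   [S ::= o S y]
ooSyy => ooyFyy   [S ::= y F]
ooyFyy => ooyoFyy   [F ::= o F]
ooyoFyy => ooyooFyy   [F ::= o F]
ooyooFyy => ooyoooyy   [F ::= o]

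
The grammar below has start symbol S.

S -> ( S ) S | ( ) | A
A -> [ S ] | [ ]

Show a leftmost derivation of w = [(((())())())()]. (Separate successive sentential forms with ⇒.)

S ⇒ A   [S -> A]
A ⇒ [S]   [A -> [ S ]]
[S] ⇒ [(S)S]   [S -> ( S ) S]
[(S)S] ⇒ [((S)S)S]   [S -> ( S ) S]
[((S)S)S] ⇒ [(((S)S)S)S]   [S -> ( S ) S]
[(((S)S)S)S] ⇒ [(((())S)S)S]   [S -> ( )]
[(((())S)S)S] ⇒ [(((())())S)S]   [S -> ( )]
[(((())())S)S] ⇒ [(((())())())S]   [S -> ( )]
[(((())())())S] ⇒ [(((())())())()]   [S -> ( )]

S⇒A⇒[S]⇒[(S)S]⇒[((S)S)S]⇒[(((S)S)S)S]⇒[(((())S)S)S]⇒[(((())())S)S]⇒[(((())())())S]⇒[(((())())())()]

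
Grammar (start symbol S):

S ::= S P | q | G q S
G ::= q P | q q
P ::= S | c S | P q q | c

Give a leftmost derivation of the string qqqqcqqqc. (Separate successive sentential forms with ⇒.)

S⇒SP⇒GqSP⇒qPqSP⇒qSqSP⇒qqqSP⇒qqqGqSP⇒qqqqPqSP⇒qqqqcSqSP⇒qqqqcqqSP⇒qqqqcqqqP⇒qqqqcqqqc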